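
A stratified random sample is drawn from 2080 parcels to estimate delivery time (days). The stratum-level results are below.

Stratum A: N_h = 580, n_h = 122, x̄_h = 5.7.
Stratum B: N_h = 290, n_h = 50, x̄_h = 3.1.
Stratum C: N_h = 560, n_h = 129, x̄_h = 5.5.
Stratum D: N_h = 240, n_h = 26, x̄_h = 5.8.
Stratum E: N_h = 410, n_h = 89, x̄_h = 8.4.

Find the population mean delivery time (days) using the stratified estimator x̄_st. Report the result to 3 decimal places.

N = Σ N_h = 2080. Stratum weights W_h = N_h/N.
x̄_st = (580·5.7 + 290·3.1 + 560·5.5 + 240·5.8 + 410·8.4) / 2080 = 5.82740

x̄_st ≈ 5.827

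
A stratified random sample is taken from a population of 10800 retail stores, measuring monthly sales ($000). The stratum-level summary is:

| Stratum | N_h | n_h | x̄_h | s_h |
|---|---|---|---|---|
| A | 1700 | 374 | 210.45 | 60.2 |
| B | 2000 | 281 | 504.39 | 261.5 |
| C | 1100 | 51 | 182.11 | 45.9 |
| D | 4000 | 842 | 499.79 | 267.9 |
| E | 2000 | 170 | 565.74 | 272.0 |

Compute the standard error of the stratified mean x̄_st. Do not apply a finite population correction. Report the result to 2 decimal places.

V̂(x̄_st) = Σ W_h² s_h²/n_h, with W_h = N_h/N and N = 10800:
  stratum A: (1700/10800)²·60.2²/374 = 0.240089
  stratum B: (2000/10800)²·261.5²/281 = 8.34545
  stratum C: (1100/10800)²·45.9²/51 = 0.428542
  stratum D: (4000/10800)²·267.9²/842 = 11.6925
  stratum E: (2000/10800)²·272.0²/170 = 14.9246
V̂(x̄_st) = 35.6311
SE(x̄_st) = √35.6311 = 5.96918

SE(x̄_st) ≈ 5.97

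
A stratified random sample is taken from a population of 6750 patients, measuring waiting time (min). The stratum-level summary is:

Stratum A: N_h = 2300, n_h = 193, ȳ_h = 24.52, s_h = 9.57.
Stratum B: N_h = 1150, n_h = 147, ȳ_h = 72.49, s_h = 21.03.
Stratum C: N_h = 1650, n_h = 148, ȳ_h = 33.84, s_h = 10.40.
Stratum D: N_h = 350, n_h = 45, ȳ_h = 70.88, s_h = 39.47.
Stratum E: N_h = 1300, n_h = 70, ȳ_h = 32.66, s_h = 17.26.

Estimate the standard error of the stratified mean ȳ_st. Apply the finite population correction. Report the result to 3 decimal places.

V̂(ȳ_st) = Σ W_h² (1 − n_h/N_h) s_h²/n_h, with W_h = N_h/N and N = 6750:
  stratum A: (2300/6750)²·(1 − 193/2300)·9.57²/193 = 0.0504721
  stratum B: (1150/6750)²·(1 − 147/1150)·21.03²/147 = 0.0761645
  stratum C: (1650/6750)²·(1 − 148/1650)·10.40²/148 = 0.0397513
  stratum D: (350/6750)²·(1 − 45/350)·39.47²/45 = 0.0811114
  stratum E: (1300/6750)²·(1 − 70/1300)·17.26²/70 = 0.149357
V̂(ȳ_st) = 0.396856
SE(ȳ_st) = √0.396856 = 0.629965

SE(ȳ_st) ≈ 0.630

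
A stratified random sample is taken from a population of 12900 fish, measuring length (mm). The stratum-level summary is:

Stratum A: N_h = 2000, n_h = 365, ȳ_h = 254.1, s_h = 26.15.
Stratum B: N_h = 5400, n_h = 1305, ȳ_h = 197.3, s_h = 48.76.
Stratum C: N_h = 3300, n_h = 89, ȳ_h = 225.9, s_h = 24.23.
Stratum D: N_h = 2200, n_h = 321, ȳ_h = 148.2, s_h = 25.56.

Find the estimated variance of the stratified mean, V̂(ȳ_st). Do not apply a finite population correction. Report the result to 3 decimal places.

V̂(ȳ_st) = Σ W_h² s_h²/n_h, with W_h = N_h/N and N = 12900:
  stratum A: (2000/12900)²·26.15²/365 = 0.045033
  stratum B: (5400/12900)²·48.76²/1305 = 0.319246
  stratum C: (3300/12900)²·24.23²/89 = 0.431683
  stratum D: (2200/12900)²·25.56²/321 = 0.0591947
V̂(ȳ_st) = 0.855157

V̂(ȳ_st) ≈ 0.855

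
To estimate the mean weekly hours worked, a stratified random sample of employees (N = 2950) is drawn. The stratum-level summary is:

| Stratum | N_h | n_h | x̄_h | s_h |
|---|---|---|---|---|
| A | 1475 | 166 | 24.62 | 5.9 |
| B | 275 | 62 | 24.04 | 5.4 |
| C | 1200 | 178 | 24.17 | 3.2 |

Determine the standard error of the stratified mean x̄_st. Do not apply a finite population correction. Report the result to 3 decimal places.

SE(x̄_st) ≈ 0.257

V̂(x̄_st) = Σ W_h² s_h²/n_h, with W_h = N_h/N and N = 2950:
  stratum A: (1475/2950)²·5.9²/166 = 0.0524247
  stratum B: (275/2950)²·5.4²/62 = 0.00408712
  stratum C: (1200/2950)²·3.2²/178 = 0.00951916
V̂(x̄_st) = 0.066031
SE(x̄_st) = √0.066031 = 0.256965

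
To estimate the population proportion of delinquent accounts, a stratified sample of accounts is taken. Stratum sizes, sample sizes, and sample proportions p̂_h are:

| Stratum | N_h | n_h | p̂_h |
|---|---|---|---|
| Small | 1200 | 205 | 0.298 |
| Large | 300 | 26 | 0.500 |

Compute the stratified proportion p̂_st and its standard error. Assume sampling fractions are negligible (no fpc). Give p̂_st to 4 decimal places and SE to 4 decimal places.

N = 1500; stratum weights W_h = N_h/N.
p̂_st = Σ W_h p̂_h = (1200·0.298 + 300·0.500)/1500 = 0.33840
V̂(p̂_st) = Σ W_h² p̂_h(1−p̂_h)/(n_h−1):
  stratum Small: (1200/1500)²·0.298·0.702/204 = 0.000656301
  stratum Large: (300/1500)²·0.500·0.500/25 = 0.0004
V̂(p̂_st) = 0.0010563; SE = √V̂ = 0.0325008

p̂_st ≈ 0.3384, SE ≈ 0.0325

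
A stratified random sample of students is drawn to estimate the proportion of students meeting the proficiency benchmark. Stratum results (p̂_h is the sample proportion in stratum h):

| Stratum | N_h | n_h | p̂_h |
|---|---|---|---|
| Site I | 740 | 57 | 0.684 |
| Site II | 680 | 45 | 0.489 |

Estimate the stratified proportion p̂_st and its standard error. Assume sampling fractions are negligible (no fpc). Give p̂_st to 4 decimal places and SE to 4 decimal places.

p̂_st ≈ 0.5906, SE ≈ 0.0485

N = 1420; stratum weights W_h = N_h/N.
p̂_st = Σ W_h p̂_h = (740·0.684 + 680·0.489)/1420 = 0.59062
V̂(p̂_st) = Σ W_h² p̂_h(1−p̂_h)/(n_h−1):
  stratum Site I: (740/1420)²·0.684·0.316/56 = 0.00104819
  stratum Site II: (680/1420)²·0.489·0.511/44 = 0.00130232
V̂(p̂_st) = 0.00235052; SE = √V̂ = 0.0484821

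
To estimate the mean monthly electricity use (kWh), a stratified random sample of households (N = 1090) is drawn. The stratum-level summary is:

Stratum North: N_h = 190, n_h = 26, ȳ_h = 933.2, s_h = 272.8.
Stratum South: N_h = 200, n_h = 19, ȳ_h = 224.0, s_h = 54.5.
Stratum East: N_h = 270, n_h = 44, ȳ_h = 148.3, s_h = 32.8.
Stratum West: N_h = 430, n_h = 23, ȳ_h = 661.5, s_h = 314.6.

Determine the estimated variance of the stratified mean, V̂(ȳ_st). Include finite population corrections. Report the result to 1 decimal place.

V̂(ȳ_st) ≈ 715.0

V̂(ȳ_st) = Σ W_h² (1 − n_h/N_h) s_h²/n_h, with W_h = N_h/N and N = 1090:
  stratum North: (190/1090)²·(1 − 26/190)·272.8²/26 = 75.0689
  stratum South: (200/1090)²·(1 − 19/200)·54.5²/19 = 4.76316
  stratum East: (270/1090)²·(1 − 44/270)·32.8²/44 = 1.25578
  stratum West: (430/1090)²·(1 − 23/430)·314.6²/23 = 633.869
V̂(ȳ_st) = 714.957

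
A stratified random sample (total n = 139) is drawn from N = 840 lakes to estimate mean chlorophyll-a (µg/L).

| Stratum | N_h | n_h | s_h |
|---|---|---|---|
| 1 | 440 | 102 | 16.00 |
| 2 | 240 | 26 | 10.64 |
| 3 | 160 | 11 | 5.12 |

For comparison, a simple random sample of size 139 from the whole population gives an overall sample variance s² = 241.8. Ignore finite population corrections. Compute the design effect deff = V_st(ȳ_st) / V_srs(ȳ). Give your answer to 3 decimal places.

V̂(ȳ_st) = Σ W_h² s_h²/n_h, with W_h = N_h/N and N = 840:
  stratum 1: (440/840)²·16.00²/102 = 0.688631
  stratum 2: (240/840)²·10.64²/26 = 0.355446
  stratum 3: (160/840)²·5.12²/11 = 0.0864627
V_st = 1.13054
V_srs = s²/n = 241.8/139 = 1.73957
deff = V_st / V_srs = 1.13054/1.73957 = 0.6499

deff ≈ 0.650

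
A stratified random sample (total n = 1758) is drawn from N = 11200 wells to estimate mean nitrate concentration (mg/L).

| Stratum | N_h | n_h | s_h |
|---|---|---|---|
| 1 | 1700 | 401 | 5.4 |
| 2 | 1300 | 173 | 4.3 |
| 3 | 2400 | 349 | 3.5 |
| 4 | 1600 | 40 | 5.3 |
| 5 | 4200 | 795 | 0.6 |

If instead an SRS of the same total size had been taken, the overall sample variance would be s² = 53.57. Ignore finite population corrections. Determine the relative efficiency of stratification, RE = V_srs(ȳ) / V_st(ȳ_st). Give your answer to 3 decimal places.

RE ≈ 1.594

V̂(ȳ_st) = Σ W_h² s_h²/n_h, with W_h = N_h/N and N = 11200:
  stratum 1: (1700/11200)²·5.4²/401 = 0.00167535
  stratum 2: (1300/11200)²·4.3²/173 = 0.00143993
  stratum 3: (2400/11200)²·3.5²/349 = 0.00161175
  stratum 4: (1600/11200)²·5.3²/40 = 0.0143316
  stratum 5: (4200/11200)²·0.6²/795 = 6.36792e-05
V_st = 0.0191223
V_srs = s²/n = 53.57/1758 = 0.0304721
Relative efficiency = V_srs / V_st = 0.0304721/0.0191223 = 1.5935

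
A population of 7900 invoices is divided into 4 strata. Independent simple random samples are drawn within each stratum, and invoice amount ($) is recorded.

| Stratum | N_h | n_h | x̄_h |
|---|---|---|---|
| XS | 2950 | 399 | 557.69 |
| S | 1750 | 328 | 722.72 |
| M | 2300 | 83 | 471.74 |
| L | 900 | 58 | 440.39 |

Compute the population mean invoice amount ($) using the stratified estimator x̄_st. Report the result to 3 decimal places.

N = Σ N_h = 7900. Stratum weights W_h = N_h/N.
x̄_st = (2950·557.69 + 1750·722.72 + 2300·471.74 + 900·440.39) / 7900 = 555.86057

x̄_st ≈ 555.861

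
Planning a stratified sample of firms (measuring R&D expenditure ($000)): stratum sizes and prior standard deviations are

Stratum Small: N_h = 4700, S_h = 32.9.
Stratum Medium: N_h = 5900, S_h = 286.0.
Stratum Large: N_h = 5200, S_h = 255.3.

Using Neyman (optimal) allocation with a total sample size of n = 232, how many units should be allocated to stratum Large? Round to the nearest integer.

97

Neyman allocation: n_h = n · N_h S_h / Σ N_i S_i, with n = 232.
  stratum Small: N_h·S_h = 4700·32.9 = 154630.00
  stratum Medium: N_h·S_h = 5900·286.0 = 1687400.00
  stratum Large: N_h·S_h = 5200·255.3 = 1327560.00
Σ N_h S_h = 3169590.00
n for stratum Large = 232·1327560.00/3169590.00 = 97.172 → 97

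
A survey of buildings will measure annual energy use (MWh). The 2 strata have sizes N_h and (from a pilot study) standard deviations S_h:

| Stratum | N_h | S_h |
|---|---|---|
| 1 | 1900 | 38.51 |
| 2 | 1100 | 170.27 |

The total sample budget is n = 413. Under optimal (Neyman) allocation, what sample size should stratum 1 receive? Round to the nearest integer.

Neyman allocation: n_h = n · N_h S_h / Σ N_i S_i, with n = 413.
  stratum 1: N_h·S_h = 1900·38.51 = 73169.00
  stratum 2: N_h·S_h = 1100·170.27 = 187297.00
Σ N_h S_h = 260466.00
n for stratum 1 = 413·73169.00/260466.00 = 116.018 → 116

116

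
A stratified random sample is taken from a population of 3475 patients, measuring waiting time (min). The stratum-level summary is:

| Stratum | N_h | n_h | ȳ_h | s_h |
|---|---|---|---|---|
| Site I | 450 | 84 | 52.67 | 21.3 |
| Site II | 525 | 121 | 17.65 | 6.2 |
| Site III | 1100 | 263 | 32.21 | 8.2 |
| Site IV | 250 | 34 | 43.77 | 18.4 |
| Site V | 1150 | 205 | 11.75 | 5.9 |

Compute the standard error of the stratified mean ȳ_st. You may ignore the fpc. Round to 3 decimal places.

SE(ȳ_st) ≈ 0.440

V̂(ȳ_st) = Σ W_h² s_h²/n_h, with W_h = N_h/N and N = 3475:
  stratum Site I: (450/3475)²·21.3²/84 = 0.0905723
  stratum Site II: (525/3475)²·6.2²/121 = 0.00725115
  stratum Site III: (1100/3475)²·8.2²/263 = 0.0256181
  stratum Site IV: (250/3475)²·18.4²/34 = 0.0515379
  stratum Site V: (1150/3475)²·5.9²/205 = 0.0185967
V̂(ȳ_st) = 0.193576
SE(ȳ_st) = √0.193576 = 0.439973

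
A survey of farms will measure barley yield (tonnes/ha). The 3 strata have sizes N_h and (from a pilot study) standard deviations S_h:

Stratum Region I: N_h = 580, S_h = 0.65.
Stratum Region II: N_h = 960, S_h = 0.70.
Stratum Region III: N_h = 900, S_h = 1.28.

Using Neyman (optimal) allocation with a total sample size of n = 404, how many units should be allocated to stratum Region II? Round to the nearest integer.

Neyman allocation: n_h = n · N_h S_h / Σ N_i S_i, with n = 404.
  stratum Region I: N_h·S_h = 580·0.65 = 377.00
  stratum Region II: N_h·S_h = 960·0.70 = 672.00
  stratum Region III: N_h·S_h = 900·1.28 = 1152.00
Σ N_h S_h = 2201.00
n for stratum Region II = 404·672.00/2201.00 = 123.348 → 123

123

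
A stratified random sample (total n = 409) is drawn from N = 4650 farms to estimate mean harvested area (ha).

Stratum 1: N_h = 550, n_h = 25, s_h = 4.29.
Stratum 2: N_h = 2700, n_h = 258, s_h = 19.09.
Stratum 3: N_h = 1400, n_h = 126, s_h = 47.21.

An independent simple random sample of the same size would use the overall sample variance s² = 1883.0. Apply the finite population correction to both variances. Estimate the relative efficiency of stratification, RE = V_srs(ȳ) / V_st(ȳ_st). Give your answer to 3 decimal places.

V̂(ȳ_st) = Σ W_h² (1 − n_h/N_h) s_h²/n_h, with W_h = N_h/N and N = 4650:
  stratum 1: (550/4650)²·(1 − 25/550)·4.29²/25 = 0.00983084
  stratum 2: (2700/4650)²·(1 − 258/2700)·19.09²/258 = 0.430721
  stratum 3: (1400/4650)²·(1 − 126/1400)·47.21²/126 = 1.45911
V_st = 1.89966
V_srs = (1 − 409/4650)·1883.0/409 = 4.19897
Relative efficiency = V_srs / V_st = 4.19897/1.89966 = 2.2104

RE ≈ 2.210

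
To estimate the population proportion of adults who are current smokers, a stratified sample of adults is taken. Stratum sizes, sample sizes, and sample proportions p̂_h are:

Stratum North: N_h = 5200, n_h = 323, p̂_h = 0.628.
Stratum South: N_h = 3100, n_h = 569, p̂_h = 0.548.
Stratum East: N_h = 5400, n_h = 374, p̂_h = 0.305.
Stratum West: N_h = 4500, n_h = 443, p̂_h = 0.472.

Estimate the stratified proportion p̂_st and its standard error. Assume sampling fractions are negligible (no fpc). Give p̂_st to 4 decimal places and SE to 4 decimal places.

N = 18200; stratum weights W_h = N_h/N.
p̂_st = Σ W_h p̂_h = (5200·0.628 + 3100·0.548 + 5400·0.305 + 4500·0.472)/18200 = 0.47997
V̂(p̂_st) = Σ W_h² p̂_h(1−p̂_h)/(n_h−1):
  stratum North: (5200/18200)²·0.628·0.372/322 = 5.92258e-05
  stratum South: (3100/18200)²·0.548·0.452/568 = 1.26518e-05
  stratum East: (5400/18200)²·0.305·0.695/373 = 5.00289e-05
  stratum West: (4500/18200)²·0.472·0.528/442 = 3.44696e-05
V̂(p̂_st) = 0.000156376; SE = √V̂ = 0.012505

p̂_st ≈ 0.4800, SE ≈ 0.0125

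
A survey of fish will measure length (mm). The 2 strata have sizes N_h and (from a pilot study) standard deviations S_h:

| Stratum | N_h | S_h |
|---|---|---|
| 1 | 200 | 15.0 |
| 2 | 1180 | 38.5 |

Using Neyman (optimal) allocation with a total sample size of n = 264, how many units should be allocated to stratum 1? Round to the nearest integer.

16

Neyman allocation: n_h = n · N_h S_h / Σ N_i S_i, with n = 264.
  stratum 1: N_h·S_h = 200·15.0 = 3000.00
  stratum 2: N_h·S_h = 1180·38.5 = 45430.00
Σ N_h S_h = 48430.00
n for stratum 1 = 264·3000.00/48430.00 = 16.353 → 16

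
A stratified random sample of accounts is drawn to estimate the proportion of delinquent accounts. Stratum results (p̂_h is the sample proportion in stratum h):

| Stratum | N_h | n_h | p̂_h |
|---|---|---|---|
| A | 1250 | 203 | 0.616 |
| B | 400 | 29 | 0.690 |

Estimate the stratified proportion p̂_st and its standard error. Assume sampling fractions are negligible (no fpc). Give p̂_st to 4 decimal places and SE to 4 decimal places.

p̂_st ≈ 0.6339, SE ≈ 0.0335

N = 1650; stratum weights W_h = N_h/N.
p̂_st = Σ W_h p̂_h = (1250·0.616 + 400·0.690)/1650 = 0.63394
V̂(p̂_st) = Σ W_h² p̂_h(1−p̂_h)/(n_h−1):
  stratum A: (1250/1650)²·0.616·0.384/202 = 0.000672067
  stratum B: (400/1650)²·0.690·0.310/28 = 0.000448957
V̂(p̂_st) = 0.00112102; SE = √V̂ = 0.0334817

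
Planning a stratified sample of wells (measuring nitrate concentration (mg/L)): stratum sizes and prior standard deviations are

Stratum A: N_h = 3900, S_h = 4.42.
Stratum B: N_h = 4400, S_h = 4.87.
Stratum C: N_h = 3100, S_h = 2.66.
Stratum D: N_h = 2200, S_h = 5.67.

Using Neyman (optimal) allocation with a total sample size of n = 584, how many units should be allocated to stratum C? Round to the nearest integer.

Neyman allocation: n_h = n · N_h S_h / Σ N_i S_i, with n = 584.
  stratum A: N_h·S_h = 3900·4.42 = 17238.00
  stratum B: N_h·S_h = 4400·4.87 = 21428.00
  stratum C: N_h·S_h = 3100·2.66 = 8246.00
  stratum D: N_h·S_h = 2200·5.67 = 12474.00
Σ N_h S_h = 59386.00
n for stratum C = 584·8246.00/59386.00 = 81.091 → 81

81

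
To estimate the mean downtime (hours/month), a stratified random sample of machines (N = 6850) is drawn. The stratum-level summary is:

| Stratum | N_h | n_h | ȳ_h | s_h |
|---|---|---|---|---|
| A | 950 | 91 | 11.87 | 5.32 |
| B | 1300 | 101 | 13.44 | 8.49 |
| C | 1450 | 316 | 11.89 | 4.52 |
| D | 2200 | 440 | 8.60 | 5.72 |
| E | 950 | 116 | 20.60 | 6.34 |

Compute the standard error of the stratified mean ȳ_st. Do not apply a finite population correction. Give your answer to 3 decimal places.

SE(ȳ_st) ≈ 0.221

V̂(ȳ_st) = Σ W_h² s_h²/n_h, with W_h = N_h/N and N = 6850:
  stratum A: (950/6850)²·5.32²/91 = 0.00598202
  stratum B: (1300/6850)²·8.49²/101 = 0.0257039
  stratum C: (1450/6850)²·4.52²/316 = 0.00289697
  stratum D: (2200/6850)²·5.72²/440 = 0.00767015
  stratum E: (950/6850)²·6.34²/116 = 0.00666479
V̂(ȳ_st) = 0.0489179
SE(ȳ_st) = √0.0489179 = 0.221174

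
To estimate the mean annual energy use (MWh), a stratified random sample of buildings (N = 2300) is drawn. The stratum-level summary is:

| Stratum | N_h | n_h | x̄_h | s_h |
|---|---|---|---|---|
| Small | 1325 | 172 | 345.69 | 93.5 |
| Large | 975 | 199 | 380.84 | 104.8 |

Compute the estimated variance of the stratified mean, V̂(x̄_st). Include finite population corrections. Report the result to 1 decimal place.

V̂(x̄_st) = Σ W_h² (1 − n_h/N_h) s_h²/n_h, with W_h = N_h/N and N = 2300:
  stratum Small: (1325/2300)²·(1 − 172/1325)·93.5²/172 = 14.6786
  stratum Large: (975/2300)²·(1 − 199/975)·104.8²/199 = 7.89369
V̂(x̄_st) = 22.5723

V̂(x̄_st) ≈ 22.6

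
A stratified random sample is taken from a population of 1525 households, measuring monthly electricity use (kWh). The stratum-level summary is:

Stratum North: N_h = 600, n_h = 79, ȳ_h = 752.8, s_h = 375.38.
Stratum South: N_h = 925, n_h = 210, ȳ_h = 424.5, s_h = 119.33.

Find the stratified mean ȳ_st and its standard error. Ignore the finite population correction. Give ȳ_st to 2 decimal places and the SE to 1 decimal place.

ȳ_st = Σ W_h ȳ_h = (600·752.8 + 925·424.5)/1525 = 553.66721
V̂(ȳ_st) = Σ W_h² s_h²/n_h, with W_h = N_h/N and N = 1525:
  stratum North: (600/1525)²·375.38²/79 = 276.107
  stratum South: (925/1525)²·119.33²/210 = 24.9473
V̂(ȳ_st) = 301.055
SE(ȳ_st) = √301.055 = 17.3509

ȳ_st ≈ 553.67, SE ≈ 17.4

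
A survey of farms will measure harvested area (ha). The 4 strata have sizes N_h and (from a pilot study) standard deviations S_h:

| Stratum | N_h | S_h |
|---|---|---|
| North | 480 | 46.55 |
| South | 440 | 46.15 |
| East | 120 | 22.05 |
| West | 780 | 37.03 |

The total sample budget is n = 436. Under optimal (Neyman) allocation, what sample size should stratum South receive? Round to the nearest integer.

Neyman allocation: n_h = n · N_h S_h / Σ N_i S_i, with n = 436.
  stratum North: N_h·S_h = 480·46.55 = 22344.00
  stratum South: N_h·S_h = 440·46.15 = 20306.00
  stratum East: N_h·S_h = 120·22.05 = 2646.00
  stratum West: N_h·S_h = 780·37.03 = 28883.40
Σ N_h S_h = 74179.40
n for stratum South = 436·20306.00/74179.40 = 119.351 → 119

119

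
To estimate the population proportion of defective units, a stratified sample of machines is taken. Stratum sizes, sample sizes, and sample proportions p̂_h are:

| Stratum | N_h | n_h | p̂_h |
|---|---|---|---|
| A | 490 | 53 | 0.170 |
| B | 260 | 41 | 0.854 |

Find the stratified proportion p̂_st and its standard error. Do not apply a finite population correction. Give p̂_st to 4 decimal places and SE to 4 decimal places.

N = 750; stratum weights W_h = N_h/N.
p̂_st = Σ W_h p̂_h = (490·0.170 + 260·0.854)/750 = 0.40712
V̂(p̂_st) = Σ W_h² p̂_h(1−p̂_h)/(n_h−1):
  stratum A: (490/750)²·0.170·0.830/52 = 0.00115823
  stratum B: (260/750)²·0.854·0.146/40 = 0.000374606
V̂(p̂_st) = 0.00153283; SE = √V̂ = 0.0391514

p̂_st ≈ 0.4071, SE ≈ 0.0392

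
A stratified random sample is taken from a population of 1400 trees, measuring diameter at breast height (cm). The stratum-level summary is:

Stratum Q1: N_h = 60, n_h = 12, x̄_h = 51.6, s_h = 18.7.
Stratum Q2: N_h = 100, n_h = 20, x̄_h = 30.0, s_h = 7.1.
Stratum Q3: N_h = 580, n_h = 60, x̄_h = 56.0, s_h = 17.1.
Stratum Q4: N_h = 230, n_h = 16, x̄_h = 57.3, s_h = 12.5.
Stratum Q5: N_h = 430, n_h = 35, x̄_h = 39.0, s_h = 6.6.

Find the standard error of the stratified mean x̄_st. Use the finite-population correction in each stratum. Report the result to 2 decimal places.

SE(x̄_st) ≈ 1.08

V̂(x̄_st) = Σ W_h² (1 − n_h/N_h) s_h²/n_h, with W_h = N_h/N and N = 1400:
  stratum Q1: (60/1400)²·(1 − 12/60)·18.7²/12 = 0.0428192
  stratum Q2: (100/1400)²·(1 − 20/100)·7.1²/20 = 0.0102878
  stratum Q3: (580/1400)²·(1 − 60/580)·17.1²/60 = 0.749922
  stratum Q4: (230/1400)²·(1 − 16/230)·12.5²/16 = 0.245237
  stratum Q5: (430/1400)²·(1 − 35/430)·6.6²/35 = 0.107852
V̂(x̄_st) = 1.15612
SE(x̄_st) = √1.15612 = 1.07523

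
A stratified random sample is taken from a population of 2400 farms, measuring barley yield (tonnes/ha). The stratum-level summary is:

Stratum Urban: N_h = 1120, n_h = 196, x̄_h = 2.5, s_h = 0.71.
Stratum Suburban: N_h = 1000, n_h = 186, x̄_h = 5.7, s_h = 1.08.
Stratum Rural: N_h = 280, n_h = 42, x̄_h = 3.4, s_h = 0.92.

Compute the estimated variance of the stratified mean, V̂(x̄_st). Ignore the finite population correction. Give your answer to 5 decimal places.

V̂(x̄_st) = Σ W_h² s_h²/n_h, with W_h = N_h/N and N = 2400:
  stratum Urban: (1120/2400)²·0.71²/196 = 0.000560111
  stratum Suburban: (1000/2400)²·1.08²/186 = 0.00108871
  stratum Rural: (280/2400)²·0.92²/42 = 0.000274296
V̂(x̄_st) = 0.00192312

V̂(x̄_st) ≈ 0.00192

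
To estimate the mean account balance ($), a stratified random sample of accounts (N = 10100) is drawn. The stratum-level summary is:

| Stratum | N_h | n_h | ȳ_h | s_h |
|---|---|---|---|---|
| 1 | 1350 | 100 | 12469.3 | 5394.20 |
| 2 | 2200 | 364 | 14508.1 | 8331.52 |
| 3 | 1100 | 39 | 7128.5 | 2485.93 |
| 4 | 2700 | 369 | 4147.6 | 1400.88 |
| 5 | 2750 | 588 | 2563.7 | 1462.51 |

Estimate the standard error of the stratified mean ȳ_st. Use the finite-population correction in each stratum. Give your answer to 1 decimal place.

SE(ȳ_st) ≈ 121.3

V̂(ȳ_st) = Σ W_h² (1 − n_h/N_h) s_h²/n_h, with W_h = N_h/N and N = 10100:
  stratum 1: (1350/10100)²·(1 − 100/1350)·5394.20²/100 = 4813.44
  stratum 2: (2200/10100)²·(1 − 364/2200)·8331.52²/364 = 7550.92
  stratum 3: (1100/10100)²·(1 − 39/1100)·2485.93²/39 = 1812.92
  stratum 4: (2700/10100)²·(1 − 369/2700)·1400.88²/369 = 328.125
  stratum 5: (2750/10100)²·(1 − 588/2750)·1462.51²/588 = 212.015
V̂(ȳ_st) = 14717.4
SE(ȳ_st) = √14717.4 = 121.315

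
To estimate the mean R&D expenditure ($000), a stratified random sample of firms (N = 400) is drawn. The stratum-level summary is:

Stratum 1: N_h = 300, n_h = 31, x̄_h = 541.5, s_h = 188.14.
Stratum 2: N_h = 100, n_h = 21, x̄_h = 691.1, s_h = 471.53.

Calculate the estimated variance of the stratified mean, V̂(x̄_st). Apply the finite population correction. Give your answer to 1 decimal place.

V̂(x̄_st) = Σ W_h² (1 − n_h/N_h) s_h²/n_h, with W_h = N_h/N and N = 400:
  stratum 1: (300/400)²·(1 − 31/300)·188.14²/31 = 575.909
  stratum 2: (100/400)²·(1 − 21/100)·471.53²/21 = 522.765
V̂(x̄_st) = 1098.67

V̂(x̄_st) ≈ 1098.7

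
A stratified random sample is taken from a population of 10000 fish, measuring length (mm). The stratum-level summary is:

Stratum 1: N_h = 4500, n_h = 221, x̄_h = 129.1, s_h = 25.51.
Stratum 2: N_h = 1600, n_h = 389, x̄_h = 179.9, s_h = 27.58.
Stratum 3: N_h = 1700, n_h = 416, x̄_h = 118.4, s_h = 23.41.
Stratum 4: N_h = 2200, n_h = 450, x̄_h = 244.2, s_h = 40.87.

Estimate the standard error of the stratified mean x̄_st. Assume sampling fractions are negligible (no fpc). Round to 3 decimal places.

SE(x̄_st) ≈ 0.930

V̂(x̄_st) = Σ W_h² s_h²/n_h, with W_h = N_h/N and N = 10000:
  stratum 1: (4500/10000)²·25.51²/221 = 0.596285
  stratum 2: (1600/10000)²·27.58²/389 = 0.0500586
  stratum 3: (1700/10000)²·23.41²/416 = 0.0380721
  stratum 4: (2200/10000)²·40.87²/450 = 0.179656
V̂(x̄_st) = 0.864072
SE(x̄_st) = √0.864072 = 0.929555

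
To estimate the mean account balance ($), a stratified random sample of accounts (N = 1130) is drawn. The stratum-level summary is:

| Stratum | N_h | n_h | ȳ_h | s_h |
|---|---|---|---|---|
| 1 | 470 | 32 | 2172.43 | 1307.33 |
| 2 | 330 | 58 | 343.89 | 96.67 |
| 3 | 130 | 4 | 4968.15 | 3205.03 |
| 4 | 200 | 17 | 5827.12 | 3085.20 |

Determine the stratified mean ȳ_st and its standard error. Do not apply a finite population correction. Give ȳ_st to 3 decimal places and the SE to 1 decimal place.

ȳ_st ≈ 2606.911, SE ≈ 246.5

ȳ_st = Σ W_h ȳ_h = (470·2172.43 + 330·343.89 + 130·4968.15 + 200·5827.12)/1130 = 2606.91088
V̂(ȳ_st) = Σ W_h² s_h²/n_h, with W_h = N_h/N and N = 1130:
  stratum 1: (470/1130)²·1307.33²/32 = 9239.73
  stratum 2: (330/1130)²·96.67²/58 = 13.7413
  stratum 3: (130/1130)²·3205.03²/4 = 33988.7
  stratum 4: (200/1130)²·3085.20²/17 = 17539.6
V̂(ȳ_st) = 60781.8
SE(ȳ_st) = √60781.8 = 246.54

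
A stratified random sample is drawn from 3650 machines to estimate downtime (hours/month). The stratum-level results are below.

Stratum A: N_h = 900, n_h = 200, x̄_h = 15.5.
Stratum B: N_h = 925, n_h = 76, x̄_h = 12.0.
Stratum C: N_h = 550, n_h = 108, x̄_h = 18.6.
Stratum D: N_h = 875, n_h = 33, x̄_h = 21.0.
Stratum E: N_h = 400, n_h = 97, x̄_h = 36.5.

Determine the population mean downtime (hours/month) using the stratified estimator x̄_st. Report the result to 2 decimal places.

N = Σ N_h = 3650. Stratum weights W_h = N_h/N.
x̄_st = (900·15.5 + 925·12.0 + 550·18.6 + 875·21.0 + 400·36.5) / 3650 = 18.7000

x̄_st ≈ 18.70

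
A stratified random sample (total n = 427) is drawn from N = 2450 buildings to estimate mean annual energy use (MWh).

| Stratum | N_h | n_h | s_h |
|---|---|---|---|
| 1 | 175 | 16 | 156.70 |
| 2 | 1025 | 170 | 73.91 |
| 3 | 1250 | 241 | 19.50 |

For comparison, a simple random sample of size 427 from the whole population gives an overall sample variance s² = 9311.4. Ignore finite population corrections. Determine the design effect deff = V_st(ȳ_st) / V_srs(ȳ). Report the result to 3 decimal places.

V̂(ȳ_st) = Σ W_h² s_h²/n_h, with W_h = N_h/N and N = 2450:
  stratum 1: (175/2450)²·156.70²/16 = 7.83
  stratum 2: (1025/2450)²·73.91²/170 = 5.62436
  stratum 3: (1250/2450)²·19.50²/241 = 0.410715
V_st = 13.8651
V_srs = s²/n = 9311.4/427 = 21.8066
deff = V_st / V_srs = 13.8651/21.8066 = 0.6358

deff ≈ 0.636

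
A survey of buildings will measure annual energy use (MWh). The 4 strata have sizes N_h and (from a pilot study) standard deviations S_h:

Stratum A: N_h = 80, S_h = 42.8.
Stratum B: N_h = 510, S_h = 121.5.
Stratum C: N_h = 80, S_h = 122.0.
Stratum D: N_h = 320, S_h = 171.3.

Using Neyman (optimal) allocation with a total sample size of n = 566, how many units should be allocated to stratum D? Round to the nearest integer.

Neyman allocation: n_h = n · N_h S_h / Σ N_i S_i, with n = 566.
  stratum A: N_h·S_h = 80·42.8 = 3424.00
  stratum B: N_h·S_h = 510·121.5 = 61965.00
  stratum C: N_h·S_h = 80·122.0 = 9760.00
  stratum D: N_h·S_h = 320·171.3 = 54816.00
Σ N_h S_h = 129965.00
n for stratum D = 566·54816.00/129965.00 = 238.725 → 239

239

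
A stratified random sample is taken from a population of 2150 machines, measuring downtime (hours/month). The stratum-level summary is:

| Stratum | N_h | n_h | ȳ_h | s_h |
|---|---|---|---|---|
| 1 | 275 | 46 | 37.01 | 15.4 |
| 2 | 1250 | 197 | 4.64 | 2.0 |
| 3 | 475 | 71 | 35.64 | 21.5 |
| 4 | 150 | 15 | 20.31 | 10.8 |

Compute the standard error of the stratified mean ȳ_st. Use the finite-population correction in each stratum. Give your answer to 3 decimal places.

V̂(ȳ_st) = Σ W_h² (1 − n_h/N_h) s_h²/n_h, with W_h = N_h/N and N = 2150:
  stratum 1: (275/2150)²·(1 − 46/275)·15.4²/46 = 0.0702384
  stratum 2: (1250/2150)²·(1 − 197/1250)·2.0²/197 = 0.0057817
  stratum 3: (475/2150)²·(1 − 71/475)·21.5²/71 = 0.270282
  stratum 4: (150/2150)²·(1 − 15/150)·10.8²/15 = 0.0340647
V̂(ȳ_st) = 0.380367
SE(ȳ_st) = √0.380367 = 0.616739

SE(ȳ_st) ≈ 0.617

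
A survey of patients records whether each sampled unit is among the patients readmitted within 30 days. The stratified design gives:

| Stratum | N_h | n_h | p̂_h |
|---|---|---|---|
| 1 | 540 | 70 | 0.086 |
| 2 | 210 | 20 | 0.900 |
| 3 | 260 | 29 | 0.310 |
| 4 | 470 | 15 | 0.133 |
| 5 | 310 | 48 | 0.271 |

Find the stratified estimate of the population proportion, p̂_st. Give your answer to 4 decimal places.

p̂_st ≈ 0.2584

N = 1790; stratum weights W_h = N_h/N.
p̂_st = Σ W_h p̂_h = (540·0.086 + 210·0.900 + 260·0.310 + 470·0.133 + 310·0.271)/1790 = 0.25841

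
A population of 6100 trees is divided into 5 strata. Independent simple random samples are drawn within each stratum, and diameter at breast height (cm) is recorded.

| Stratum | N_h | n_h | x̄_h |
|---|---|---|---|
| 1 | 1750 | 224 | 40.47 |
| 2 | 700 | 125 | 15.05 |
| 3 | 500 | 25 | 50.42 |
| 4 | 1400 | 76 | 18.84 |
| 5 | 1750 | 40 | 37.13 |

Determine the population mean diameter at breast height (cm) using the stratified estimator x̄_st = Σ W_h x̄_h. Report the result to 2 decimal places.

x̄_st ≈ 32.45

N = Σ N_h = 6100. Stratum weights W_h = N_h/N.
x̄_st = (1750·40.47 + 700·15.05 + 500·50.42 + 1400·18.84 + 1750·37.13) / 6100 = 32.4461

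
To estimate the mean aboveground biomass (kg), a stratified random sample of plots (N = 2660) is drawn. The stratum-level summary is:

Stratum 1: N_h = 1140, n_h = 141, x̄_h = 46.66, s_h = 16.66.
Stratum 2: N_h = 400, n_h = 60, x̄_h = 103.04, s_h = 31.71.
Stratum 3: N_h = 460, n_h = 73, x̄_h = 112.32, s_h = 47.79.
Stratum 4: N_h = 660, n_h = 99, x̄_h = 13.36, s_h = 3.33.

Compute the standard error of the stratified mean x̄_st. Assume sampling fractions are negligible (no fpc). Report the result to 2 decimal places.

V̂(x̄_st) = Σ W_h² s_h²/n_h, with W_h = N_h/N and N = 2660:
  stratum 1: (1140/2660)²·16.66²/141 = 0.361557
  stratum 2: (400/2660)²·31.71²/60 = 0.378964
  stratum 3: (460/2660)²·47.79²/73 = 0.935629
  stratum 4: (660/2660)²·3.33²/99 = 0.00689569
V̂(x̄_st) = 1.68305
SE(x̄_st) = √1.68305 = 1.29732

SE(x̄_st) ≈ 1.30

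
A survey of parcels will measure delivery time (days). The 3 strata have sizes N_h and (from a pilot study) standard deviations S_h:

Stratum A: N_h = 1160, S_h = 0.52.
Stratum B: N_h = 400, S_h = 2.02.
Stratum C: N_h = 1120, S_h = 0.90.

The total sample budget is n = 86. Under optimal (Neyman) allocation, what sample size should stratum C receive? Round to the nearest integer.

Neyman allocation: n_h = n · N_h S_h / Σ N_i S_i, with n = 86.
  stratum A: N_h·S_h = 1160·0.52 = 603.20
  stratum B: N_h·S_h = 400·2.02 = 808.00
  stratum C: N_h·S_h = 1120·0.90 = 1008.00
Σ N_h S_h = 2419.20
n for stratum C = 86·1008.00/2419.20 = 35.833 → 36

36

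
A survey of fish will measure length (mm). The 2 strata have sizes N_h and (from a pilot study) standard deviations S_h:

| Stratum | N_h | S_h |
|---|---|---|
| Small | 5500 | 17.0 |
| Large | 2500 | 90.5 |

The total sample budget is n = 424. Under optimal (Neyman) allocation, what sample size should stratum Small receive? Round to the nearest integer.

Neyman allocation: n_h = n · N_h S_h / Σ N_i S_i, with n = 424.
  stratum Small: N_h·S_h = 5500·17.0 = 93500.00
  stratum Large: N_h·S_h = 2500·90.5 = 226250.00
Σ N_h S_h = 319750.00
n for stratum Small = 424·93500.00/319750.00 = 123.984 → 124

124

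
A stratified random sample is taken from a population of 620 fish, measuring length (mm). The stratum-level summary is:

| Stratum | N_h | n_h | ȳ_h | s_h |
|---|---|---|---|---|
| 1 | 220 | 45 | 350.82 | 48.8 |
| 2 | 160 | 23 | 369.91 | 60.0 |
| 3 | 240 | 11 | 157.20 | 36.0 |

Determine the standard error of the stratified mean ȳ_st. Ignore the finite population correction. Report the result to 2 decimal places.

V̂(ȳ_st) = Σ W_h² s_h²/n_h, with W_h = N_h/N and N = 620:
  stratum 1: (220/620)²·48.8²/45 = 6.6633
  stratum 2: (160/620)²·60.0²/23 = 10.4239
  stratum 3: (240/620)²·36.0²/11 = 17.6543
V̂(ȳ_st) = 34.7416
SE(ȳ_st) = √34.7416 = 5.8942

SE(ȳ_st) ≈ 5.89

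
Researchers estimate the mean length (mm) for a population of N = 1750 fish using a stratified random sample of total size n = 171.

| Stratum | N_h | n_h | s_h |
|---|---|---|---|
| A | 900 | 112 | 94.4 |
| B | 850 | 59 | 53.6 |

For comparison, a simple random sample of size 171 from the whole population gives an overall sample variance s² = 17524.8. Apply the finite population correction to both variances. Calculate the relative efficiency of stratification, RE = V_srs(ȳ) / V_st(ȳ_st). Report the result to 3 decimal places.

V̂(ȳ_st) = Σ W_h² (1 − n_h/N_h) s_h²/n_h, with W_h = N_h/N and N = 1750:
  stratum A: (900/1750)²·(1 − 112/900)·94.4²/112 = 18.4255
  stratum B: (850/1750)²·(1 − 59/850)·53.6²/59 = 10.6905
V_st = 29.1159
V_srs = (1 − 171/1750)·17524.8/171 = 92.47
Relative efficiency = V_srs / V_st = 92.47/29.1159 = 3.1759

RE ≈ 3.176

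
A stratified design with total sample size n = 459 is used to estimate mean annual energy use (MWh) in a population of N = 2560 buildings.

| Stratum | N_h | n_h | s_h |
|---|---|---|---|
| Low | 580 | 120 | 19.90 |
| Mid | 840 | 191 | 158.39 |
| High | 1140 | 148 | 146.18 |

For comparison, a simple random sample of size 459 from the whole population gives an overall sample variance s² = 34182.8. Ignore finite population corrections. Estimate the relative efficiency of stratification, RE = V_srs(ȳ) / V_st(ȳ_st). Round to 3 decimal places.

RE ≈ 1.734

V̂(ȳ_st) = Σ W_h² s_h²/n_h, with W_h = N_h/N and N = 2560:
  stratum Low: (580/2560)²·19.90²/120 = 0.169395
  stratum Mid: (840/2560)²·158.39²/191 = 14.1417
  stratum High: (1140/2560)²·146.18²/148 = 28.6315
V_st = 42.9426
V_srs = s²/n = 34182.8/459 = 74.4723
Relative efficiency = V_srs / V_st = 74.4723/42.9426 = 1.7342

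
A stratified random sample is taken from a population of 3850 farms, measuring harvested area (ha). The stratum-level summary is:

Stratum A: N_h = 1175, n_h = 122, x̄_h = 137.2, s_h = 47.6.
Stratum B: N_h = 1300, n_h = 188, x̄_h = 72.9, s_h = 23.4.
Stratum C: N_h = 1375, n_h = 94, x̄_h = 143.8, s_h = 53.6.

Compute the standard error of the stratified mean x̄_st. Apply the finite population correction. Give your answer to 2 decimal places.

SE(x̄_st) ≈ 2.34

V̂(x̄_st) = Σ W_h² (1 − n_h/N_h) s_h²/n_h, with W_h = N_h/N and N = 3850:
  stratum A: (1175/3850)²·(1 − 122/1175)·47.6²/122 = 1.55024
  stratum B: (1300/3850)²·(1 − 188/1300)·23.4²/188 = 0.284054
  stratum C: (1375/3850)²·(1 − 94/1375)·53.6²/94 = 3.63189
V̂(x̄_st) = 5.46618
SE(x̄_st) = √5.46618 = 2.33799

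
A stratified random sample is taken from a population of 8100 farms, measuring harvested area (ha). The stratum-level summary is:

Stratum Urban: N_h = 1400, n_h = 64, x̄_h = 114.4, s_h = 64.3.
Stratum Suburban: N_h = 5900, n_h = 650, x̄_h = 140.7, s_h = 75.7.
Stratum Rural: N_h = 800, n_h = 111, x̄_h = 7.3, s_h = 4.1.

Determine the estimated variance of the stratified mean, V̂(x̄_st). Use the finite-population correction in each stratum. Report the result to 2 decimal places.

V̂(x̄_st) = Σ W_h² (1 − n_h/N_h) s_h²/n_h, with W_h = N_h/N and N = 8100:
  stratum Urban: (1400/8100)²·(1 − 64/1400)·64.3²/64 = 1.84165
  stratum Suburban: (5900/8100)²·(1 − 650/5900)·75.7²/650 = 4.16217
  stratum Rural: (800/8100)²·(1 − 111/800)·4.1²/111 = 0.00127228
V̂(x̄_st) = 6.00509

V̂(x̄_st) ≈ 6.01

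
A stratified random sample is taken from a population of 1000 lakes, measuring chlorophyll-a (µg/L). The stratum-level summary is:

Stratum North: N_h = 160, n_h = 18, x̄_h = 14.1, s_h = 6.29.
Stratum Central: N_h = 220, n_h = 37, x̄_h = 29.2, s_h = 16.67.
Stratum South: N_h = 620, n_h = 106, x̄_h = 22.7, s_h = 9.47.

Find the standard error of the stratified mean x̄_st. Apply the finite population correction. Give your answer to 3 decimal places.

V̂(x̄_st) = Σ W_h² (1 − n_h/N_h) s_h²/n_h, with W_h = N_h/N and N = 1000:
  stratum North: (160/1000)²·(1 − 18/160)·6.29²/18 = 0.0499387
  stratum Central: (220/1000)²·(1 − 37/220)·16.67²/37 = 0.302373
  stratum South: (620/1000)²·(1 − 106/620)·9.47²/106 = 0.269618
V̂(x̄_st) = 0.62193
SE(x̄_st) = √0.62193 = 0.788625

SE(x̄_st) ≈ 0.789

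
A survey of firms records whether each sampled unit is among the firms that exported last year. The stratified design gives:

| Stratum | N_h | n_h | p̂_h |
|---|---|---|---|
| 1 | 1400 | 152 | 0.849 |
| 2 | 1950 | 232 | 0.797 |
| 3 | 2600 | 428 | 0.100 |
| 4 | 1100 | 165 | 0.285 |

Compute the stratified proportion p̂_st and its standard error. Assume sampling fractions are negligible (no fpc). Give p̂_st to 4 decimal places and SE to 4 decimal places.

N = 7050; stratum weights W_h = N_h/N.
p̂_st = Σ W_h p̂_h = (1400·0.849 + 1950·0.797 + 2600·0.100 + 1100·0.285)/7050 = 0.47039
V̂(p̂_st) = Σ W_h² p̂_h(1−p̂_h)/(n_h−1):
  stratum 1: (1400/7050)²·0.849·0.151/151 = 3.348e-05
  stratum 2: (1950/7050)²·0.797·0.203/231 = 5.35838e-05
  stratum 3: (2600/7050)²·0.100·0.900/427 = 2.86671e-05
  stratum 4: (1100/7050)²·0.285·0.715/164 = 3.02492e-05
V̂(p̂_st) = 0.00014598; SE = √V̂ = 0.0120822

p̂_st ≈ 0.4704, SE ≈ 0.0121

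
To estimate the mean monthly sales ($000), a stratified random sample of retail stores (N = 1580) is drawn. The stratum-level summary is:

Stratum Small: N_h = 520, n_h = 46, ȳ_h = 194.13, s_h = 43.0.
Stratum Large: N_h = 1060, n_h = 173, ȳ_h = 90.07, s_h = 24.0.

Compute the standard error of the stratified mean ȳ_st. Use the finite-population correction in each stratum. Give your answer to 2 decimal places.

V̂(ȳ_st) = Σ W_h² (1 − n_h/N_h) s_h²/n_h, with W_h = N_h/N and N = 1580:
  stratum Small: (520/1580)²·(1 − 46/520)·43.0²/46 = 3.96868
  stratum Large: (1060/1580)²·(1 − 173/1060)·24.0²/173 = 1.25398
V̂(ȳ_st) = 5.22267
SE(ȳ_st) = √5.22267 = 2.28532

SE(ȳ_st) ≈ 2.29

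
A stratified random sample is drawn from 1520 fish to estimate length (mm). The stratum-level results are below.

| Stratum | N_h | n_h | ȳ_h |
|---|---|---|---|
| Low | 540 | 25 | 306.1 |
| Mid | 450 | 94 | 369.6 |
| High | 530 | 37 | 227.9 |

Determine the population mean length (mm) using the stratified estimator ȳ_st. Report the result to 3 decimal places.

N = Σ N_h = 1520. Stratum weights W_h = N_h/N.
ȳ_st = (540·306.1 + 450·369.6 + 530·227.9) / 1520 = 297.63224

ȳ_st ≈ 297.632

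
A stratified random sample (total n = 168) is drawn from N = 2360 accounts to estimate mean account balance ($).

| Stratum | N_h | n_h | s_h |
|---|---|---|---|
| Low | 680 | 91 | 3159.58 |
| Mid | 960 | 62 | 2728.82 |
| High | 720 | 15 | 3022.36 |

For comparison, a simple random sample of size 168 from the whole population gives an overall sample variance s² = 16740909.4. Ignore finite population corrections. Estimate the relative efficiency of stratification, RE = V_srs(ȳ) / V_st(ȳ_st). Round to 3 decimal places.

V̂(ȳ_st) = Σ W_h² s_h²/n_h, with W_h = N_h/N and N = 2360:
  stratum Low: (680/2360)²·3159.58²/91 = 9107.75
  stratum Mid: (960/2360)²·2728.82²/62 = 19873.6
  stratum High: (720/2360)²·3022.36²/15 = 56681.6
V_st = 85663
V_srs = s²/n = 16740909.4/168 = 99648.3
Relative efficiency = V_srs / V_st = 99648.3/85663 = 1.1633

RE ≈ 1.163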